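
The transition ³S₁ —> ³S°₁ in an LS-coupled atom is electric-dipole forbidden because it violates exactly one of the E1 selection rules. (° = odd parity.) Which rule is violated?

Parity must change: even → odd — ✓.
ΔS = 0: S: 1 → 1 — ✓.
ΔL = 0, ±1 (not L=0↔0): L: 0 → 0, ΔL = +0 — ✗.
ΔJ = 0, ±1 (not J=0↔0): J: 1 → 1, ΔJ = +0 — ✓.

the L=0 ↔ L=0 exclusion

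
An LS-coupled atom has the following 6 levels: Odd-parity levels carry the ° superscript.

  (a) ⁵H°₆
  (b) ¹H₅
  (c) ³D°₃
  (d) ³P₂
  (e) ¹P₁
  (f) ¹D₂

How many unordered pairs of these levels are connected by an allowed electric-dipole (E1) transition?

1

(a)–(b): forbidden (ΔS).
(a)–(c): forbidden (parity, ΔS, ΔL, ΔJ).
(a)–(d): forbidden (ΔS, ΔL, ΔJ).
(a)–(e): forbidden (ΔS, ΔL, ΔJ).
(a)–(f): forbidden (ΔS, ΔL, ΔJ).
(b)–(c): forbidden (ΔS, ΔL, ΔJ).
(b)–(d): forbidden (parity, ΔS, ΔL, ΔJ).
(b)–(e): forbidden (parity, ΔL, ΔJ).
(b)–(f): forbidden (parity, ΔL, ΔJ).
(c)–(d): allowed.
(c)–(e): forbidden (ΔS, ΔJ).
(c)–(f): forbidden (ΔS).
(d)–(e): forbidden (parity, ΔS).
(d)–(f): forbidden (parity, ΔS).
(e)–(f): forbidden (parity).
Allowed pairs: 1 of 15.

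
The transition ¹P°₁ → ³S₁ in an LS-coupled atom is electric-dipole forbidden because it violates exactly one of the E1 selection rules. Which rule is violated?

Initial level: S=0, L=1, J=1, parity odd. Final level: S=1, L=0, J=1, parity even.
Parity must change: odd → even — satisfied.
ΔS = 0: S: 0 → 1 — violated.
ΔL = 0, ±1 (not L=0↔0): L: 1 → 0, ΔL = -1 — satisfied.
ΔJ = 0, ±1 (not J=0↔0): J: 1 → 1, ΔJ = +0 — satisfied.

the ΔS = 0 rule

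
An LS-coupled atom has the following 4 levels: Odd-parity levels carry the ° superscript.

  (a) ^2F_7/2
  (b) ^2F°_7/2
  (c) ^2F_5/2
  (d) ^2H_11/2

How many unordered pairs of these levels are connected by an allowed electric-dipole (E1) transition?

(a)–(b): allowed.
(a)–(c): forbidden (parity).
(a)–(d): forbidden (parity, ΔL, ΔJ).
(b)–(c): allowed.
(b)–(d): forbidden (ΔL, ΔJ).
(c)–(d): forbidden (parity, ΔL, ΔJ).
Allowed pairs: 2 of 6.

2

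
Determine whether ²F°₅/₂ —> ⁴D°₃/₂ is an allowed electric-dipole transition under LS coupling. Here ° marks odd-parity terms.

forbidden

ΔJ = 0, ±1 (not J=0↔0): J: 5/2 → 3/2, ΔJ = -1 — ok.
ΔL = 0, ±1 (not L=0↔0): L: 3 → 2, ΔL = -1 — ok.
ΔS = 0: S: 1/2 → 3/2 — fails.
Parity must change: odd → odd — fails.
Rule(s) violated: parity, ΔS.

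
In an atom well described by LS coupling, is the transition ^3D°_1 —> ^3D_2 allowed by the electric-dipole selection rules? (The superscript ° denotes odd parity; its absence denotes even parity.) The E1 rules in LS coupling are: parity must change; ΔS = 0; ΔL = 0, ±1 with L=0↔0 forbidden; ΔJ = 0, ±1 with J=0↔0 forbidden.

allowed

Reading off the term symbols: S 1→1, L 2→2, J 1→2, parity odd→even.
Parity must change: odd → even — passes.
ΔS = 0: S: 1 → 1 — passes.
ΔL = 0, ±1 (not L=0↔0): L: 2 → 2, ΔL = +0 — passes.
ΔJ = 0, ±1 (not J=0↔0): J: 1 → 2, ΔJ = +1 — passes.
All four E1 rules are satisfied.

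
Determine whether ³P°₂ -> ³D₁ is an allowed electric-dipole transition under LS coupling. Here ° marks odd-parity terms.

Parity must change: odd → even — ok.
ΔS = 0: S: 1 → 1 — ok.
ΔL = 0, ±1 (not L=0↔0): L: 1 → 2, ΔL = +1 — ok.
ΔJ = 0, ±1 (not J=0↔0): J: 2 → 1, ΔJ = -1 — ok.
All four E1 rules are satisfied.

allowed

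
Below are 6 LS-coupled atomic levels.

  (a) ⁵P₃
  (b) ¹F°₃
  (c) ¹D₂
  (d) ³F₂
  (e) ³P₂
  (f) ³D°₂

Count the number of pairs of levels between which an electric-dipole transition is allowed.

3

(a)–(b): forbidden (ΔS, ΔL).
(a)–(c): forbidden (parity, ΔS).
(a)–(d): forbidden (parity, ΔS, ΔL).
(a)–(e): forbidden (parity, ΔS).
(a)–(f): forbidden (ΔS).
(b)–(c): allowed.
(b)–(d): forbidden (ΔS).
(b)–(e): forbidden (ΔS, ΔL).
(b)–(f): forbidden (parity, ΔS).
(c)–(d): forbidden (parity, ΔS).
(c)–(e): forbidden (parity, ΔS).
(c)–(f): forbidden (ΔS).
(d)–(e): forbidden (parity, ΔL).
(d)–(f): allowed.
(e)–(f): allowed.
Allowed pairs: 3 of 15.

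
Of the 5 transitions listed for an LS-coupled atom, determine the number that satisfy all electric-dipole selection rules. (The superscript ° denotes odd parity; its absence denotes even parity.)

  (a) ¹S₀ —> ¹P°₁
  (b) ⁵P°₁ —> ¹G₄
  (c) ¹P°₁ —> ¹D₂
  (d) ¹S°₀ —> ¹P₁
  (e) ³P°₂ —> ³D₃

4

(a) allowed
(b) forbidden (ΔS, ΔL, ΔJ fail)
(c) allowed
(d) allowed
(e) allowed
Total allowed: 4 of 5.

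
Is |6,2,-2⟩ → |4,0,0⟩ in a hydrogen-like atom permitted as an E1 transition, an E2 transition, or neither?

E2

Δl = 0 − 2 = -2; l_i + l_f = 2.
Δm_l = +2.
E1 (Δl = ±1, |Δm_l| ≤ 1): not satisfied.
E2 (Δl = 0,±2, l_i+l_f ≥ 2, |Δm_l| ≤ 2): satisfied.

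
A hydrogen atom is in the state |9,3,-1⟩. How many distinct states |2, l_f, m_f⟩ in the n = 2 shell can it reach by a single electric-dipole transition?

E1 requires l_f ∈ {2, 4}, but neither lies in [0, 1], so no final state is reachable.
Total: 0.

0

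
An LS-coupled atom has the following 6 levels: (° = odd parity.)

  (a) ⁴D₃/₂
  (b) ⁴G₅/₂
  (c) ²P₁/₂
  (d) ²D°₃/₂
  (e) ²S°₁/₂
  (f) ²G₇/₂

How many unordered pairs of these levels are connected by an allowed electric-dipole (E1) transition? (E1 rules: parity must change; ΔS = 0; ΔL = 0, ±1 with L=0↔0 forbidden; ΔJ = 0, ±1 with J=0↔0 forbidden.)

(a)–(b): forbidden (parity, ΔL).
(a)–(c): forbidden (parity, ΔS).
(a)–(d): forbidden (ΔS).
(a)–(e): forbidden (ΔS, ΔL).
(a)–(f): forbidden (parity, ΔS, ΔL, ΔJ).
(b)–(c): forbidden (parity, ΔS, ΔL, ΔJ).
(b)–(d): forbidden (ΔS, ΔL).
(b)–(e): forbidden (ΔS, ΔL, ΔJ).
(b)–(f): forbidden (parity, ΔS).
(c)–(d): allowed.
(c)–(e): allowed.
(c)–(f): forbidden (parity, ΔL, ΔJ).
(d)–(e): forbidden (parity, ΔL).
(d)–(f): forbidden (ΔL, ΔJ).
(e)–(f): forbidden (ΔL, ΔJ).
Allowed pairs: 2 of 15.

2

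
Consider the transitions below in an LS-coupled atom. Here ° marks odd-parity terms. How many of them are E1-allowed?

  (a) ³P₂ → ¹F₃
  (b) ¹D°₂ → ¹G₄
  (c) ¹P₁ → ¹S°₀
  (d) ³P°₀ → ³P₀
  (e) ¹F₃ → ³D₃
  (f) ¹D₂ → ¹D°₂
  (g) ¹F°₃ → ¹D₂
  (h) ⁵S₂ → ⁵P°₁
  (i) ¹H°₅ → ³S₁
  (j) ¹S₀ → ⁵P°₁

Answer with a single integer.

(a) forbidden (parity, ΔS, ΔL fail)
(b) forbidden (ΔL, ΔJ fail)
(c) allowed
(d) forbidden (ΔJ fails)
(e) forbidden (parity, ΔS fail)
(f) allowed
(g) allowed
(h) allowed
(i) forbidden (ΔS, ΔL, ΔJ fail)
(j) forbidden (ΔS fails)
Total allowed: 4 of 10.

4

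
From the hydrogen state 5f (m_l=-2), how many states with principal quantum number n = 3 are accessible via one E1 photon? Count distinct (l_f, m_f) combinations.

2

E1 requires Δl = ±1, so l_f ∈ {2, 4}; with 0 ≤ l_f ≤ n_f−1 = 2, the allowed l_f values are {2}.
For l_f = 2: m_f ∈ {m_i−1, m_i, m_i+1} ∩ [−2, 2] = {-2, -1} → 2 states.
Total: 2.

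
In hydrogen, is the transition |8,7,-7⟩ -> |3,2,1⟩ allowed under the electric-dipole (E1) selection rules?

Initial l = 7, final l = 2, so Δl = -5. E1 requires Δl = ±1: fails.
m_l: -7 → 1 (Δm_l = +8). |Δm_l| ≤ 1 fails.
The transition is electric-dipole forbidden.

forbidden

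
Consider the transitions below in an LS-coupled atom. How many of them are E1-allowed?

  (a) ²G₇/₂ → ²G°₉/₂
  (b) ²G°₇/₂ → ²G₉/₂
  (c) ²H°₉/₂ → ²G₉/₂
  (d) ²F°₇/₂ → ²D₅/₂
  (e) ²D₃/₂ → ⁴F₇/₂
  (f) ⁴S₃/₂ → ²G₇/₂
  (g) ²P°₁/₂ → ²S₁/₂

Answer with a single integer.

5

(a) allowed
(b) allowed
(c) allowed
(d) allowed
(e) forbidden (parity, ΔS, ΔJ fail)
(f) forbidden (parity, ΔS, ΔL, ΔJ fail)
(g) allowed
Total allowed: 5 of 7.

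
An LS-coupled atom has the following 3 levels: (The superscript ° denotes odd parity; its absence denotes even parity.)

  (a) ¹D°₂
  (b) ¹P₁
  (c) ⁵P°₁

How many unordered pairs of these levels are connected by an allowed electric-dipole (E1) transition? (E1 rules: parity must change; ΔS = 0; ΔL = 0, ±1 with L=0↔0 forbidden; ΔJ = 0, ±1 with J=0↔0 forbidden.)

1

(a)–(b): allowed.
(a)–(c): forbidden (parity, ΔS).
(b)–(c): forbidden (ΔS).
Allowed pairs: 1 of 3.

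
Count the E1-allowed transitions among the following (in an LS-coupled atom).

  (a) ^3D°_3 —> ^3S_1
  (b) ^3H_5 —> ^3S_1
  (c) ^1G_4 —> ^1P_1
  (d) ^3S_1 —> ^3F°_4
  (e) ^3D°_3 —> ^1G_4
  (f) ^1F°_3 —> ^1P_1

0

(a) forbidden (ΔL, ΔJ fail)
(b) forbidden (parity, ΔL, ΔJ fail)
(c) forbidden (parity, ΔL, ΔJ fail)
(d) forbidden (ΔL, ΔJ fail)
(e) forbidden (ΔS, ΔL fail)
(f) forbidden (ΔL, ΔJ fail)
Total allowed: 0 of 6.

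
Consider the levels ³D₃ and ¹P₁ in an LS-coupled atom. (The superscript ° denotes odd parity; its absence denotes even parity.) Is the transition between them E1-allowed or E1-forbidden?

Parity must change: even → even — ✗.
ΔS = 0: S: 1 → 0 — ✗.
ΔL = 0, ±1 (not L=0↔0): L: 2 → 1, ΔL = -1 — ✓.
ΔJ = 0, ±1 (not J=0↔0): J: 3 → 1, ΔJ = -2 — ✗.
Rule(s) violated: parity, ΔS, ΔJ.

forbidden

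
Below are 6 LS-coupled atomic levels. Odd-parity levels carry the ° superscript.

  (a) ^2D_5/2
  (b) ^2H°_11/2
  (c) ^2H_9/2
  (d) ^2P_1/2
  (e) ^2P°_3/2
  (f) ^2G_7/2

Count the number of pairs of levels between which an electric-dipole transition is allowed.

3

(a)–(b): forbidden (ΔL, ΔJ).
(a)–(c): forbidden (parity, ΔL, ΔJ).
(a)–(d): forbidden (parity, ΔJ).
(a)–(e): allowed.
(a)–(f): forbidden (parity, ΔL).
(b)–(c): allowed.
(b)–(d): forbidden (ΔL, ΔJ).
(b)–(e): forbidden (parity, ΔL, ΔJ).
(b)–(f): forbidden (ΔJ).
(c)–(d): forbidden (parity, ΔL, ΔJ).
(c)–(e): forbidden (ΔL, ΔJ).
(c)–(f): forbidden (parity).
(d)–(e): allowed.
(d)–(f): forbidden (parity, ΔL, ΔJ).
(e)–(f): forbidden (ΔL, ΔJ).
Allowed pairs: 3 of 15.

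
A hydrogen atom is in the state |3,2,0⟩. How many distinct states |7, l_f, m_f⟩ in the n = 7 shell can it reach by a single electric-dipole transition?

E1 requires Δl = ±1, so l_f ∈ {1, 3}; with 0 ≤ l_f ≤ n_f−1 = 6, the allowed l_f values are {1, 3}.
For l_f = 1: m_f ∈ {m_i−1, m_i, m_i+1} ∩ [−1, 1] = {-1, 0, 1} → 3 states.
For l_f = 3: m_f ∈ {m_i−1, m_i, m_i+1} ∩ [−3, 3] = {-1, 0, 1} → 3 states.
Total: 6.

6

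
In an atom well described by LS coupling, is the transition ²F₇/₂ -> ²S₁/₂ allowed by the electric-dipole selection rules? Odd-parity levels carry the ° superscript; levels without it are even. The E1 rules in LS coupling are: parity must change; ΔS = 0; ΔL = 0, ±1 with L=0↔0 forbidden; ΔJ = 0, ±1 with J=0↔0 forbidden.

forbidden

Reading off the term symbols: S 1/2→1/2, L 3→0, J 7/2→1/2, parity even→even.
ΔS = 0: S: 1/2 → 1/2 — satisfied.
ΔL = 0, ±1 (not L=0↔0): L: 3 → 0, ΔL = -3 — violated.
ΔJ = 0, ±1 (not J=0↔0): J: 7/2 → 1/2, ΔJ = -3 — violated.
Parity must change: even → even — violated.
Rule(s) violated: parity, ΔL, ΔJ.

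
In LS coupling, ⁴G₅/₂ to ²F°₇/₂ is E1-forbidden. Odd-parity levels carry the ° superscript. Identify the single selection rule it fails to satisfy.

Initial level: S=3/2, L=4, J=5/2, parity even. Final level: S=1/2, L=3, J=7/2, parity odd.
Parity must change: even → odd — ✓.
ΔS = 0: S: 3/2 → 1/2 — ✗.
ΔL = 0, ±1 (not L=0↔0): L: 4 → 3, ΔL = -1 — ✓.
ΔJ = 0, ±1 (not J=0↔0): J: 5/2 → 7/2, ΔJ = +1 — ✓.

the ΔS = 0 rule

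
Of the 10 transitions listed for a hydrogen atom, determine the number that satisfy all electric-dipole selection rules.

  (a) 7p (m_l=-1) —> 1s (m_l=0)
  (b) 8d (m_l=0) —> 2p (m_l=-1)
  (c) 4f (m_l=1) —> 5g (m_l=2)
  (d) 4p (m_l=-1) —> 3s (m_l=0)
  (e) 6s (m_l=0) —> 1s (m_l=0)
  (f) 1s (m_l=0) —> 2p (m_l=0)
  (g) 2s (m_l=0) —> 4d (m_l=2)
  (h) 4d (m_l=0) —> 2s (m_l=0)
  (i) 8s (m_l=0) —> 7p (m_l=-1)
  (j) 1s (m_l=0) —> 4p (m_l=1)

(a) allowed
(b) allowed
(c) allowed
(d) allowed
(e) forbidden — Δl = +0 (E1 requires Δl = ±1)
(f) allowed
(g) forbidden — Δl = +2 (E1 requires Δl = ±1); Δm_l = +2 (E1 requires Δm_l = 0, ±1)
(h) forbidden — Δl = -2 (E1 requires Δl = ±1)
(i) allowed
(j) allowed
Total allowed: 7 of 10.

7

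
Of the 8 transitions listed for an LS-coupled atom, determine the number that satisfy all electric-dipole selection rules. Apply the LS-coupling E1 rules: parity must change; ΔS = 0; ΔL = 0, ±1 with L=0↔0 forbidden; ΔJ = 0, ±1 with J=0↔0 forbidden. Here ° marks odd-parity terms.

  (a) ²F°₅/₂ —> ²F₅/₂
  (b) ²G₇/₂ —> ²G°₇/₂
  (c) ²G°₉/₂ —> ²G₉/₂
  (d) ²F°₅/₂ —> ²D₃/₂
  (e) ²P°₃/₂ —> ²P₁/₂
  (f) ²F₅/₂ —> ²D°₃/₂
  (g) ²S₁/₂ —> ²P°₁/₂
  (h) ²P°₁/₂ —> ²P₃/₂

(a) allowed
(b) allowed
(c) allowed
(d) allowed
(e) allowed
(f) allowed
(g) allowed
(h) allowed
Total allowed: 8 of 8.

8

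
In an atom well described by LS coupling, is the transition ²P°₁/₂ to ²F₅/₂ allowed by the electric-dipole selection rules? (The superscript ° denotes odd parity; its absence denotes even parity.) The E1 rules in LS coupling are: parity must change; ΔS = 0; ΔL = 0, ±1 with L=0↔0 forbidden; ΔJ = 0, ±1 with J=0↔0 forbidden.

Reading off the term symbols: S 1/2→1/2, L 1→3, J 1/2→5/2, parity odd→even.
ΔL = 0, ±1 (not L=0↔0): L: 1 → 3, ΔL = +2 — fails.
ΔS = 0: S: 1/2 → 1/2 — ok.
ΔJ = 0, ±1 (not J=0↔0): J: 1/2 → 5/2, ΔJ = +2 — fails.
Parity must change: odd → even — ok.
Rule(s) violated: ΔL, ΔJ.

forbidden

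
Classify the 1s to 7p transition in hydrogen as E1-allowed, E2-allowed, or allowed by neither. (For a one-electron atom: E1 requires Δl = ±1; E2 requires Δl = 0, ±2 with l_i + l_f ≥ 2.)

Δl = 1 − 0 = +1; l_i + l_f = 1.
E1 (Δl = ±1): satisfied.
E2 (Δl = 0,±2, l_i+l_f ≥ 2): not satisfied.

E1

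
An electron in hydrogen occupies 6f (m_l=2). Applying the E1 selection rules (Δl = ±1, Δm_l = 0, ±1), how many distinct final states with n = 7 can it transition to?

E1 requires Δl = ±1, so l_f ∈ {2, 4}; with 0 ≤ l_f ≤ n_f−1 = 6, the allowed l_f values are {2, 4}.
For l_f = 2: m_f ∈ {m_i−1, m_i, m_i+1} ∩ [−2, 2] = {1, 2} → 2 states.
For l_f = 4: m_f ∈ {m_i−1, m_i, m_i+1} ∩ [−4, 4] = {1, 2, 3} → 3 states.
Total: 5.

5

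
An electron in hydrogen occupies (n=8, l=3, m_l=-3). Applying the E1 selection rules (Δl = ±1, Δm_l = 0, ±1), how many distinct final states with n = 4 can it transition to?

E1 requires Δl = ±1, so l_f ∈ {2, 4}; with 0 ≤ l_f ≤ n_f−1 = 3, the allowed l_f values are {2}.
For l_f = 2: m_f ∈ {m_i−1, m_i, m_i+1} ∩ [−2, 2] = {-2} → 1 state.
Total: 1.

1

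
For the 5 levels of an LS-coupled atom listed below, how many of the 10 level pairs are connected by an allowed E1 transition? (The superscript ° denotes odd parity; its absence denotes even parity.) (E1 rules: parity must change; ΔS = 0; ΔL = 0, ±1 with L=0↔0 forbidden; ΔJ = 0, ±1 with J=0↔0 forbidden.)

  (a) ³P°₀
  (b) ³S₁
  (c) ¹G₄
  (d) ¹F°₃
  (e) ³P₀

2

(a)–(b): allowed.
(a)–(c): forbidden (ΔS, ΔL, ΔJ).
(a)–(d): forbidden (parity, ΔS, ΔL, ΔJ).
(a)–(e): forbidden (ΔJ).
(b)–(c): forbidden (parity, ΔS, ΔL, ΔJ).
(b)–(d): forbidden (ΔS, ΔL, ΔJ).
(b)–(e): forbidden (parity).
(c)–(d): allowed.
(c)–(e): forbidden (parity, ΔS, ΔL, ΔJ).
(d)–(e): forbidden (ΔS, ΔL, ΔJ).
Allowed pairs: 2 of 10.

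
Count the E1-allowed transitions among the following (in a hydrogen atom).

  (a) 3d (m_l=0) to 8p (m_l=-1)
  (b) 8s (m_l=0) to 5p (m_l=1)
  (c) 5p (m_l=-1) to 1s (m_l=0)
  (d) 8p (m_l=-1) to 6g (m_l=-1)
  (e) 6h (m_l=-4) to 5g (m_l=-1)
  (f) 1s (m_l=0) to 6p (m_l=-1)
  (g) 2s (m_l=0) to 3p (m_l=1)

5

(a) allowed
(b) allowed
(c) allowed
(d) forbidden — Δl = +3 (E1 requires Δl = ±1)
(e) forbidden — Δm_l = +3 (E1 requires Δm_l = 0, ±1)
(f) allowed
(g) allowed
Total allowed: 5 of 7.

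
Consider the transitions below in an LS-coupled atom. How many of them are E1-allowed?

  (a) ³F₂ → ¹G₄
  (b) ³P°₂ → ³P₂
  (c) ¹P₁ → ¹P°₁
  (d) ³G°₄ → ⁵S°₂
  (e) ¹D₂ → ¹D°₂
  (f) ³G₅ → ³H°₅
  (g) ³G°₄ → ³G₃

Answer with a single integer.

(a) forbidden (parity, ΔS, ΔJ fail)
(b) allowed
(c) allowed
(d) forbidden (parity, ΔS, ΔL, ΔJ fail)
(e) allowed
(f) allowed
(g) allowed
Total allowed: 5 of 7.

5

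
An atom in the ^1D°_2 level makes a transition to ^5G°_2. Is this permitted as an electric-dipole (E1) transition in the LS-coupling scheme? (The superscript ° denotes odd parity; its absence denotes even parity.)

Reading off the term symbols: S 0→2, L 2→4, J 2→2, parity odd→odd.
Parity must change: odd → odd — fails.
ΔL = 0, ±1 (not L=0↔0): L: 2 → 4, ΔL = +2 — fails.
ΔS = 0: S: 0 → 2 — fails.
ΔJ = 0, ±1 (not J=0↔0): J: 2 → 2, ΔJ = +0 — passes.
Rule(s) violated: parity, ΔS, ΔL.

forbidden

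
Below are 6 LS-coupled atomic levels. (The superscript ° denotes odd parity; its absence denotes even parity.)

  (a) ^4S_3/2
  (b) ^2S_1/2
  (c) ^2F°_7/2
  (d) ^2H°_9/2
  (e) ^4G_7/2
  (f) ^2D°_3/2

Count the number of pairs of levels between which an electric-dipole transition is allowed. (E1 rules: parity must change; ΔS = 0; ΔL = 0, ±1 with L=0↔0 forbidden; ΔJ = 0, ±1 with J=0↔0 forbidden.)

0

(a)–(b): forbidden (parity, ΔS, ΔL).
(a)–(c): forbidden (ΔS, ΔL, ΔJ).
(a)–(d): forbidden (ΔS, ΔL, ΔJ).
(a)–(e): forbidden (parity, ΔL, ΔJ).
(a)–(f): forbidden (ΔS, ΔL).
(b)–(c): forbidden (ΔL, ΔJ).
(b)–(d): forbidden (ΔL, ΔJ).
(b)–(e): forbidden (parity, ΔS, ΔL, ΔJ).
(b)–(f): forbidden (ΔL).
(c)–(d): forbidden (parity, ΔL).
(c)–(e): forbidden (ΔS).
(c)–(f): forbidden (parity, ΔJ).
(d)–(e): forbidden (ΔS).
(d)–(f): forbidden (parity, ΔL, ΔJ).
(e)–(f): forbidden (ΔS, ΔL, ΔJ).
Allowed pairs: 0 of 15.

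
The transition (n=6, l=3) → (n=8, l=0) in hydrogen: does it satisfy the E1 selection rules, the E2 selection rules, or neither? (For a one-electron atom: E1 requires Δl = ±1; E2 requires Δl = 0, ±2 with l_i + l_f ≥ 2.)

Δl = 0 − 3 = -3; l_i + l_f = 3.
E1 (Δl = ±1): not satisfied.
E2 (Δl = 0,±2, l_i+l_f ≥ 2): not satisfied.

neither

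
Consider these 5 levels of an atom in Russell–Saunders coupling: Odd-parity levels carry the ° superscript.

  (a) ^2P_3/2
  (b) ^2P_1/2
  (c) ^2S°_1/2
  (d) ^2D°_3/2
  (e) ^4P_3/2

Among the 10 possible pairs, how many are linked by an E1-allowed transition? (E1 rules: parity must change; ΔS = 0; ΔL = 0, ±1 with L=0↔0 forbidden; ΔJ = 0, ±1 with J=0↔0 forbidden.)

(a)–(b): forbidden (parity).
(a)–(c): allowed.
(a)–(d): allowed.
(a)–(e): forbidden (parity, ΔS).
(b)–(c): allowed.
(b)–(d): allowed.
(b)–(e): forbidden (parity, ΔS).
(c)–(d): forbidden (parity, ΔL).
(c)–(e): forbidden (ΔS).
(d)–(e): forbidden (ΔS).
Allowed pairs: 4 of 10.

4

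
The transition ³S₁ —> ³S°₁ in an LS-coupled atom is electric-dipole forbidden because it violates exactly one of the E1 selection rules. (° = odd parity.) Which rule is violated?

Reading off the term symbols: S 1→1, L 0→0, J 1→1, parity even→odd.
Parity must change: even → odd — ✓.
ΔS = 0: S: 1 → 1 — ✓.
ΔL = 0, ±1 (not L=0↔0): L: 0 → 0, ΔL = +0 — ✗.
ΔJ = 0, ±1 (not J=0↔0): J: 1 → 1, ΔJ = +0 — ✓.

the L=0 ↔ L=0 exclusion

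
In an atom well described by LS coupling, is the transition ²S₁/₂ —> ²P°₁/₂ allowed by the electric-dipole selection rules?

Initial level: S=1/2, L=0, J=1/2, parity even. Final level: S=1/2, L=1, J=1/2, parity odd.
Parity must change: even → odd — ✓.
ΔS = 0: S: 1/2 → 1/2 — ✓.
ΔL = 0, ±1 (not L=0↔0): L: 0 → 1, ΔL = +1 — ✓.
ΔJ = 0, ±1 (not J=0↔0): J: 1/2 → 1/2, ΔJ = +0 — ✓.
All four E1 rules are satisfied.

allowed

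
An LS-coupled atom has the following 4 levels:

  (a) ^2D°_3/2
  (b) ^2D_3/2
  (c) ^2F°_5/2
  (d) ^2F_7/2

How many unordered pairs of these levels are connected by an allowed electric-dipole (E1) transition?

3

(a)–(b): allowed.
(a)–(c): forbidden (parity).
(a)–(d): forbidden (ΔJ).
(b)–(c): allowed.
(b)–(d): forbidden (parity, ΔJ).
(c)–(d): allowed.
Allowed pairs: 3 of 6.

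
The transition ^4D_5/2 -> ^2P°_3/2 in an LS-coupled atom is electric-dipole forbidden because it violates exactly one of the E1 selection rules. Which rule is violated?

Reading off the term symbols: S 3/2→1/2, L 2→1, J 5/2→3/2, parity even→odd.
Parity must change: even → odd — ✓.
ΔJ = 0, ±1 (not J=0↔0): J: 5/2 → 3/2, ΔJ = -1 — ✓.
ΔL = 0, ±1 (not L=0↔0): L: 2 → 1, ΔL = -1 — ✓.
ΔS = 0: S: 3/2 → 1/2 — ✗.

the ΔS = 0 rule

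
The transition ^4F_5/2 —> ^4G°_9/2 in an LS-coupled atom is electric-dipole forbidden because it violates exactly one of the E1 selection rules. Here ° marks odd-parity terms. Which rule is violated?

Parity must change: even → odd — ✓.
ΔS = 0: S: 3/2 → 3/2 — ✓.
ΔL = 0, ±1 (not L=0↔0): L: 3 → 4, ΔL = +1 — ✓.
ΔJ = 0, ±1 (not J=0↔0): J: 5/2 → 9/2, ΔJ = +2 — ✗.

the ΔJ = 0, ±1 rule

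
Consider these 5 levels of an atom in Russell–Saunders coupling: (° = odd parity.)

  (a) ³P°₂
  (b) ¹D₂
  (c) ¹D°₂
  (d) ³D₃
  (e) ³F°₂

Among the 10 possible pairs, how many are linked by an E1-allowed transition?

3

(a)–(b): forbidden (ΔS).
(a)–(c): forbidden (parity, ΔS).
(a)–(d): allowed.
(a)–(e): forbidden (parity, ΔL).
(b)–(c): allowed.
(b)–(d): forbidden (parity, ΔS).
(b)–(e): forbidden (ΔS).
(c)–(d): forbidden (ΔS).
(c)–(e): forbidden (parity, ΔS).
(d)–(e): allowed.
Allowed pairs: 3 of 10.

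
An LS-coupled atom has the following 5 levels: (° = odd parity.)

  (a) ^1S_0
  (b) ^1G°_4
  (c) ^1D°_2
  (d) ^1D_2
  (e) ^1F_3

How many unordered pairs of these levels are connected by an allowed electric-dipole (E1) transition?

3

(a)–(b): forbidden (ΔL, ΔJ).
(a)–(c): forbidden (ΔL, ΔJ).
(a)–(d): forbidden (parity, ΔL, ΔJ).
(a)–(e): forbidden (parity, ΔL, ΔJ).
(b)–(c): forbidden (parity, ΔL, ΔJ).
(b)–(d): forbidden (ΔL, ΔJ).
(b)–(e): allowed.
(c)–(d): allowed.
(c)–(e): allowed.
(d)–(e): forbidden (parity).
Allowed pairs: 3 of 10.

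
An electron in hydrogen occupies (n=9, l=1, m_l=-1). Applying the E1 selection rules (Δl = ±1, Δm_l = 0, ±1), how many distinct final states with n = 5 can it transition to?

4

E1 requires Δl = ±1, so l_f ∈ {0, 2}; with 0 ≤ l_f ≤ n_f−1 = 4, the allowed l_f values are {0, 2}.
For l_f = 0: m_f ∈ {m_i−1, m_i, m_i+1} ∩ [−0, 0] = {0} → 1 state.
For l_f = 2: m_f ∈ {m_i−1, m_i, m_i+1} ∩ [−2, 2] = {-2, -1, 0} → 3 states.
Total: 4.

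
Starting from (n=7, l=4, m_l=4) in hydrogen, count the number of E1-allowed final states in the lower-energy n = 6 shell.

4

E1 requires Δl = ±1, so l_f ∈ {3, 5}; with 0 ≤ l_f ≤ n_f−1 = 5, the allowed l_f values are {3, 5}.
For l_f = 3: m_f ∈ {m_i−1, m_i, m_i+1} ∩ [−3, 3] = {3} → 1 state.
For l_f = 5: m_f ∈ {m_i−1, m_i, m_i+1} ∩ [−5, 5] = {3, 4, 5} → 3 states.
Total: 4.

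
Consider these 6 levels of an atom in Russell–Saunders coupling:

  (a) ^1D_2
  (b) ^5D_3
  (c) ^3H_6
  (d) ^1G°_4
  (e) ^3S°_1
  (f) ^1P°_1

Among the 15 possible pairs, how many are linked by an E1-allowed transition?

(a)–(b): forbidden (parity, ΔS).
(a)–(c): forbidden (parity, ΔS, ΔL, ΔJ).
(a)–(d): forbidden (ΔL, ΔJ).
(a)–(e): forbidden (ΔS, ΔL).
(a)–(f): allowed.
(b)–(c): forbidden (parity, ΔS, ΔL, ΔJ).
(b)–(d): forbidden (ΔS, ΔL).
(b)–(e): forbidden (ΔS, ΔL, ΔJ).
(b)–(f): forbidden (ΔS, ΔJ).
(c)–(d): forbidden (ΔS, ΔJ).
(c)–(e): forbidden (ΔL, ΔJ).
(c)–(f): forbidden (ΔS, ΔL, ΔJ).
(d)–(e): forbidden (parity, ΔS, ΔL, ΔJ).
(d)–(f): forbidden (parity, ΔL, ΔJ).
(e)–(f): forbidden (parity, ΔS).
Allowed pairs: 1 of 15.

1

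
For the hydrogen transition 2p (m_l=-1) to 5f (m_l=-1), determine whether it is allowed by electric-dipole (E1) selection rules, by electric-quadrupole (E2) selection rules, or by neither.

Δl = 3 − 1 = +2; l_i + l_f = 4.
Δm_l = +0.
E1 (Δl = ±1, |Δm_l| ≤ 1): not satisfied.
E2 (Δl = 0,±2, l_i+l_f ≥ 2, |Δm_l| ≤ 2): satisfied.

E2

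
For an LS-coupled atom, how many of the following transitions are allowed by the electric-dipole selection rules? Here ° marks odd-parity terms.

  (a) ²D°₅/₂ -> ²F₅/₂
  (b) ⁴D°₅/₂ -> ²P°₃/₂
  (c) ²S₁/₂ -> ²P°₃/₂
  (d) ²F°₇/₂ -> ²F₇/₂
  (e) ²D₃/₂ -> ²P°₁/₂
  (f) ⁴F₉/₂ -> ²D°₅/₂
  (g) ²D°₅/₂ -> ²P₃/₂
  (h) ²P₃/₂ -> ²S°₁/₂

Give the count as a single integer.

6

(a) allowed
(b) forbidden (parity, ΔS fail)
(c) allowed
(d) allowed
(e) allowed
(f) forbidden (ΔS, ΔJ fail)
(g) allowed
(h) allowed
Total allowed: 6 of 8.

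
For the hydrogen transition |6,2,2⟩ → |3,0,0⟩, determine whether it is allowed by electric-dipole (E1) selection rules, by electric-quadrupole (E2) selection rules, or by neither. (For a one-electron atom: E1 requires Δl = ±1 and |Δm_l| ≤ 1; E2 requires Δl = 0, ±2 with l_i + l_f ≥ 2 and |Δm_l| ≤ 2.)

E2

Δl = 0 − 2 = -2; l_i + l_f = 2.
Δm_l = -2.
E1 (Δl = ±1, |Δm_l| ≤ 1): not satisfied.
E2 (Δl = 0,±2, l_i+l_f ≥ 2, |Δm_l| ≤ 2): satisfied.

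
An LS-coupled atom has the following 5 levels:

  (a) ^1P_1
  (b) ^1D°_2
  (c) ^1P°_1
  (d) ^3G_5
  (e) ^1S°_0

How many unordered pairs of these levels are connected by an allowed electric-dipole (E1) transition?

3

(a)–(b): allowed.
(a)–(c): allowed.
(a)–(d): forbidden (parity, ΔS, ΔL, ΔJ).
(a)–(e): allowed.
(b)–(c): forbidden (parity).
(b)–(d): forbidden (ΔS, ΔL, ΔJ).
(b)–(e): forbidden (parity, ΔL, ΔJ).
(c)–(d): forbidden (ΔS, ΔL, ΔJ).
(c)–(e): forbidden (parity).
(d)–(e): forbidden (ΔS, ΔL, ΔJ).
Allowed pairs: 3 of 10.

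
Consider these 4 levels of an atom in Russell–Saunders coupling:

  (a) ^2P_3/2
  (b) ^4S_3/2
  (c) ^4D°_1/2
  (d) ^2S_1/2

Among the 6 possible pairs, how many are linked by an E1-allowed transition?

(a)–(b): forbidden (parity, ΔS).
(a)–(c): forbidden (ΔS).
(a)–(d): forbidden (parity).
(b)–(c): forbidden (ΔL).
(b)–(d): forbidden (parity, ΔS, ΔL).
(c)–(d): forbidden (ΔS, ΔL).
Allowed pairs: 0 of 6.

0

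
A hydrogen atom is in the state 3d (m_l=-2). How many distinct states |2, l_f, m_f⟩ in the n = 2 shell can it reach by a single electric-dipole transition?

1

E1 requires Δl = ±1, so l_f ∈ {1, 3}; with 0 ≤ l_f ≤ n_f−1 = 1, the allowed l_f values are {1}.
For l_f = 1: m_f ∈ {m_i−1, m_i, m_i+1} ∩ [−1, 1] = {-1} → 1 state.
Total: 1.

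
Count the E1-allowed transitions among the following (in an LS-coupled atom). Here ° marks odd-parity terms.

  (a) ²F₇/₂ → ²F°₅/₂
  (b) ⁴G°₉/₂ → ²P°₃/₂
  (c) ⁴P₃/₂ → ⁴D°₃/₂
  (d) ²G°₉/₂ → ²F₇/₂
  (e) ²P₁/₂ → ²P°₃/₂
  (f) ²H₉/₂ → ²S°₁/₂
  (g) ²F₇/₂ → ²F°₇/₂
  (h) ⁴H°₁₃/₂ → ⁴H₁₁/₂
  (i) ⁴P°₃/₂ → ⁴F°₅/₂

(a) allowed
(b) forbidden (parity, ΔS, ΔL, ΔJ fail)
(c) allowed
(d) allowed
(e) allowed
(f) forbidden (ΔL, ΔJ fail)
(g) allowed
(h) allowed
(i) forbidden (parity, ΔL fail)
Total allowed: 6 of 9.

6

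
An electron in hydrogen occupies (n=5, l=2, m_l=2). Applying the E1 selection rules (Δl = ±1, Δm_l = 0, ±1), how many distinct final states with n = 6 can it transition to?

4

E1 requires Δl = ±1, so l_f ∈ {1, 3}; with 0 ≤ l_f ≤ n_f−1 = 5, the allowed l_f values are {1, 3}.
For l_f = 1: m_f ∈ {m_i−1, m_i, m_i+1} ∩ [−1, 1] = {1} → 1 state.
For l_f = 3: m_f ∈ {m_i−1, m_i, m_i+1} ∩ [−3, 3] = {1, 2, 3} → 3 states.
Total: 4.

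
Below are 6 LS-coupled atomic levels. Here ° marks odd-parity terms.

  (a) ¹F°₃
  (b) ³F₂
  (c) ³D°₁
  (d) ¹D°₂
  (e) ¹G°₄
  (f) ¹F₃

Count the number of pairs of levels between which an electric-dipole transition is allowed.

(a)–(b): forbidden (ΔS).
(a)–(c): forbidden (parity, ΔS, ΔJ).
(a)–(d): forbidden (parity).
(a)–(e): forbidden (parity).
(a)–(f): allowed.
(b)–(c): allowed.
(b)–(d): forbidden (ΔS).
(b)–(e): forbidden (ΔS, ΔJ).
(b)–(f): forbidden (parity, ΔS).
(c)–(d): forbidden (parity, ΔS).
(c)–(e): forbidden (parity, ΔS, ΔL, ΔJ).
(c)–(f): forbidden (ΔS, ΔJ).
(d)–(e): forbidden (parity, ΔL, ΔJ).
(d)–(f): allowed.
(e)–(f): allowed.
Allowed pairs: 4 of 15.

4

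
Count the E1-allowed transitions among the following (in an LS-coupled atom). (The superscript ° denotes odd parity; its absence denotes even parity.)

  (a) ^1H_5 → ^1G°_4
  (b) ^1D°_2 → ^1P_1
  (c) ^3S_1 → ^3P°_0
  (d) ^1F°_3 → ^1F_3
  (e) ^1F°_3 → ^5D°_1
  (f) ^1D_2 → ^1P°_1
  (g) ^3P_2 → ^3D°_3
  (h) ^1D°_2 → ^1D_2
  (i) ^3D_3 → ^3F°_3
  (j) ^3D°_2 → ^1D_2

8

(a) allowed
(b) allowed
(c) allowed
(d) allowed
(e) forbidden (parity, ΔS, ΔJ fail)
(f) allowed
(g) allowed
(h) allowed
(i) allowed
(j) forbidden (ΔS fails)
Total allowed: 8 of 10.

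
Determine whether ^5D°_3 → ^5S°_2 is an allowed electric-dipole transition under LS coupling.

Initial level: S=2, L=2, J=3, parity odd. Final level: S=2, L=0, J=2, parity odd.
Parity must change: odd → odd — violated.
ΔS = 0: S: 2 → 2 — satisfied.
ΔL = 0, ±1 (not L=0↔0): L: 2 → 0, ΔL = -2 — violated.
ΔJ = 0, ±1 (not J=0↔0): J: 3 → 2, ΔJ = -1 — satisfied.
Rule(s) violated: parity, ΔL.

forbidden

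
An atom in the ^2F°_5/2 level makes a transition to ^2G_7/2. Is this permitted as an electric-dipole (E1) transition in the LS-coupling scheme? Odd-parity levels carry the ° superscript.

Initial level: S=1/2, L=3, J=5/2, parity odd. Final level: S=1/2, L=4, J=7/2, parity even.
ΔS = 0: S: 1/2 → 1/2 — ✓.
Parity must change: odd → even — ✓.
ΔL = 0, ±1 (not L=0↔0): L: 3 → 4, ΔL = +1 — ✓.
ΔJ = 0, ±1 (not J=0↔0): J: 5/2 → 7/2, ΔJ = +1 — ✓.
All four E1 rules are satisfied.

allowed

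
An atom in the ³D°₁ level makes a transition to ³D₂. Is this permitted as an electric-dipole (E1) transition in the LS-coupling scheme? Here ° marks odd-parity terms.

Parity must change: odd → even — ok.
ΔS = 0: S: 1 → 1 — ok.
ΔL = 0, ±1 (not L=0↔0): L: 2 → 2, ΔL = +0 — ok.
ΔJ = 0, ±1 (not J=0↔0): J: 1 → 2, ΔJ = +1 — ok.
All four E1 rules are satisfied.

allowed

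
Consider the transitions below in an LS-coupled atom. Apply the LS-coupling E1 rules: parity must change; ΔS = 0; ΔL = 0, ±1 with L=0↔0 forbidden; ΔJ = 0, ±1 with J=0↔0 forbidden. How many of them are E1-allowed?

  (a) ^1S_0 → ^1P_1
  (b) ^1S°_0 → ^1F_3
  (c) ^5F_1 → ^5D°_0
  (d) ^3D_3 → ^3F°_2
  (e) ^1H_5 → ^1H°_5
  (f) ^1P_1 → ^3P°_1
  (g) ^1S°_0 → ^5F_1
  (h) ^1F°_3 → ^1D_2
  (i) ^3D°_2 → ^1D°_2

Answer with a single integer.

4

(a) forbidden (parity fails)
(b) forbidden (ΔL, ΔJ fail)
(c) allowed
(d) allowed
(e) allowed
(f) forbidden (ΔS fails)
(g) forbidden (ΔS, ΔL fail)
(h) allowed
(i) forbidden (parity, ΔS fail)
Total allowed: 4 of 9.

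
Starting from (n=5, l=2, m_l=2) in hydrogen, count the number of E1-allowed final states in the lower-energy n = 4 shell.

E1 requires Δl = ±1, so l_f ∈ {1, 3}; with 0 ≤ l_f ≤ n_f−1 = 3, the allowed l_f values are {1, 3}.
For l_f = 1: m_f ∈ {m_i−1, m_i, m_i+1} ∩ [−1, 1] = {1} → 1 state.
For l_f = 3: m_f ∈ {m_i−1, m_i, m_i+1} ∩ [−3, 3] = {1, 2, 3} → 3 states.
Total: 4.

4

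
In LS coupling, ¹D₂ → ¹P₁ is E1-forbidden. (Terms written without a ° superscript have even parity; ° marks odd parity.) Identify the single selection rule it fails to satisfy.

parity

Initial level: S=0, L=2, J=2, parity even. Final level: S=0, L=1, J=1, parity even.
Parity must change: even → even — fails.
ΔS = 0: S: 0 → 0 — passes.
ΔL = 0, ±1 (not L=0↔0): L: 2 → 1, ΔL = -1 — passes.
ΔJ = 0, ±1 (not J=0↔0): J: 2 → 1, ΔJ = -1 — passes.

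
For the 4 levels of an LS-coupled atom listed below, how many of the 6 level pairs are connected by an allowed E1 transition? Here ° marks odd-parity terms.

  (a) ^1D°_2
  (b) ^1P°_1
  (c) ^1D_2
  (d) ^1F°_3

(a)–(b): forbidden (parity).
(a)–(c): allowed.
(a)–(d): forbidden (parity).
(b)–(c): allowed.
(b)–(d): forbidden (parity, ΔL, ΔJ).
(c)–(d): allowed.
Allowed pairs: 3 of 6.

3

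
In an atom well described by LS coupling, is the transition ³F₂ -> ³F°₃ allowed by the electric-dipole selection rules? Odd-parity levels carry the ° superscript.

Reading off the term symbols: S 1→1, L 3→3, J 2→3, parity even→odd.
Parity must change: even → odd — satisfied.
ΔS = 0: S: 1 → 1 — satisfied.
ΔL = 0, ±1 (not L=0↔0): L: 3 → 3, ΔL = +0 — satisfied.
ΔJ = 0, ±1 (not J=0↔0): J: 2 → 3, ΔJ = +1 — satisfied.
All four E1 rules are satisfied.

allowed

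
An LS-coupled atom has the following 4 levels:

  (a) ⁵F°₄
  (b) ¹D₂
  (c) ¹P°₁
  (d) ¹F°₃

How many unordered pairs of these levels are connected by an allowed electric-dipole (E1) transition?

2

(a)–(b): forbidden (ΔS, ΔJ).
(a)–(c): forbidden (parity, ΔS, ΔL, ΔJ).
(a)–(d): forbidden (parity, ΔS).
(b)–(c): allowed.
(b)–(d): allowed.
(c)–(d): forbidden (parity, ΔL, ΔJ).
Allowed pairs: 2 of 6.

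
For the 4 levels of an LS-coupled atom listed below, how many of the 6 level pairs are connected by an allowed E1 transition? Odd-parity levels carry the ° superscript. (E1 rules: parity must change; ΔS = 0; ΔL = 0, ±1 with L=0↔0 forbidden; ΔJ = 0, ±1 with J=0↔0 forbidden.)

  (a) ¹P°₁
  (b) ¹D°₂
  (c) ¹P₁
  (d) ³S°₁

2

(a)–(b): forbidden (parity).
(a)–(c): allowed.
(a)–(d): forbidden (parity, ΔS).
(b)–(c): allowed.
(b)–(d): forbidden (parity, ΔS, ΔL).
(c)–(d): forbidden (ΔS).
Allowed pairs: 2 of 6.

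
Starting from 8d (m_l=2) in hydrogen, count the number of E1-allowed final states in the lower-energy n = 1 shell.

E1 requires l_f ∈ {1, 3}, but neither lies in [0, 0], so no final state is reachable.
Total: 0.

0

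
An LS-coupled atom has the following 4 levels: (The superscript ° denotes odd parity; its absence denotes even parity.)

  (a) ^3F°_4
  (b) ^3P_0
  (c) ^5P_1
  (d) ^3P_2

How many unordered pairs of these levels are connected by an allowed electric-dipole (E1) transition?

0

(a)–(b): forbidden (ΔL, ΔJ).
(a)–(c): forbidden (ΔS, ΔL, ΔJ).
(a)–(d): forbidden (ΔL, ΔJ).
(b)–(c): forbidden (parity, ΔS).
(b)–(d): forbidden (parity, ΔJ).
(c)–(d): forbidden (parity, ΔS).
Allowed pairs: 0 of 6.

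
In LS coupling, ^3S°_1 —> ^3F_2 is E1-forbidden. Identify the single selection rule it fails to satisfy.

Reading off the term symbols: S 1→1, L 0→3, J 1→2, parity odd→even.
Parity must change: odd → even — satisfied.
ΔL = 0, ±1 (not L=0↔0): L: 0 → 3, ΔL = +3 — violated.
ΔJ = 0, ±1 (not J=0↔0): J: 1 → 2, ΔJ = +1 — satisfied.
ΔS = 0: S: 1 → 1 — satisfied.

the ΔL = 0, ±1 rule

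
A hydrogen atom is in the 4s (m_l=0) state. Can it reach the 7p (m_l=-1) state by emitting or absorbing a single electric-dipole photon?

allowed

Δl = 1 − 0 = +1; the E1 rule Δl = ±1 is ok.
m_l: 0 → -1 (Δm_l = -1). |Δm_l| ≤ 1 ok.
All E1 selection rules are satisfied.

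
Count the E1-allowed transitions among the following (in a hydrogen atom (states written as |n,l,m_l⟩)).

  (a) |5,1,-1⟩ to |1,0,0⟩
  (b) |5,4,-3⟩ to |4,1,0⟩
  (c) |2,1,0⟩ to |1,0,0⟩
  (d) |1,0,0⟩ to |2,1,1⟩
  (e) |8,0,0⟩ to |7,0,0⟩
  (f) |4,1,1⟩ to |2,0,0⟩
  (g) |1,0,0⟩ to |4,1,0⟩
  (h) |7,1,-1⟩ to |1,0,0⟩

6

(a) allowed
(b) forbidden — Δl = -3 (E1 requires Δl = ±1); Δm_l = +3 (E1 requires Δm_l = 0, ±1)
(c) allowed
(d) allowed
(e) forbidden — Δl = +0 (E1 requires Δl = ±1)
(f) allowed
(g) allowed
(h) allowed
Total allowed: 6 of 8.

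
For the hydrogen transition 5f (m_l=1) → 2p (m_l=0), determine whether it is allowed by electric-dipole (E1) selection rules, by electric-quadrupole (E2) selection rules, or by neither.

E2

Δl = 1 − 3 = -2; l_i + l_f = 4.
Δm_l = -1.
E1 (Δl = ±1, |Δm_l| ≤ 1): not satisfied.
E2 (Δl = 0,±2, l_i+l_f ≥ 2, |Δm_l| ≤ 2): satisfied.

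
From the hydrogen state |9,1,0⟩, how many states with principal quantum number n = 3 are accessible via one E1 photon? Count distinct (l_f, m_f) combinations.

E1 requires Δl = ±1, so l_f ∈ {0, 2}; with 0 ≤ l_f ≤ n_f−1 = 2, the allowed l_f values are {0, 2}.
For l_f = 0: m_f ∈ {m_i−1, m_i, m_i+1} ∩ [−0, 0] = {0} → 1 state.
For l_f = 2: m_f ∈ {m_i−1, m_i, m_i+1} ∩ [−2, 2] = {-1, 0, 1} → 3 states.
Total: 4.

4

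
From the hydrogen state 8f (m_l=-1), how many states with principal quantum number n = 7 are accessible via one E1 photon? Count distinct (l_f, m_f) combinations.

E1 requires Δl = ±1, so l_f ∈ {2, 4}; with 0 ≤ l_f ≤ n_f−1 = 6, the allowed l_f values are {2, 4}.
For l_f = 2: m_f ∈ {m_i−1, m_i, m_i+1} ∩ [−2, 2] = {-2, -1, 0} → 3 states.
For l_f = 4: m_f ∈ {m_i−1, m_i, m_i+1} ∩ [−4, 4] = {-2, -1, 0} → 3 states.
Total: 6.

6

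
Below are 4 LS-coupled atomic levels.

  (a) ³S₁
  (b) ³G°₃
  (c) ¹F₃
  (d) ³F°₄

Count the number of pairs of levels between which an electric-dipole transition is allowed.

0

(a)–(b): forbidden (ΔL, ΔJ).
(a)–(c): forbidden (parity, ΔS, ΔL, ΔJ).
(a)–(d): forbidden (ΔL, ΔJ).
(b)–(c): forbidden (ΔS).
(b)–(d): forbidden (parity).
(c)–(d): forbidden (ΔS).
Allowed pairs: 0 of 6.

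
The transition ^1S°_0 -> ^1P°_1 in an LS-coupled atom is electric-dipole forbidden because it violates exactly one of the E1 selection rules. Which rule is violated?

parity

Initial level: S=0, L=0, J=0, parity odd. Final level: S=0, L=1, J=1, parity odd.
Parity must change: odd → odd — fails.
ΔS = 0: S: 0 → 0 — passes.
ΔL = 0, ±1 (not L=0↔0): L: 0 → 1, ΔL = +1 — passes.
ΔJ = 0, ±1 (not J=0↔0): J: 0 → 1, ΔJ = +1 — passes.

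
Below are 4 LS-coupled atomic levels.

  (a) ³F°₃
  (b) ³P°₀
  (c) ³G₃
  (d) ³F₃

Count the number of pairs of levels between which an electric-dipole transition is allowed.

(a)–(b): forbidden (parity, ΔL, ΔJ).
(a)–(c): allowed.
(a)–(d): allowed.
(b)–(c): forbidden (ΔL, ΔJ).
(b)–(d): forbidden (ΔL, ΔJ).
(c)–(d): forbidden (parity).
Allowed pairs: 2 of 6.

2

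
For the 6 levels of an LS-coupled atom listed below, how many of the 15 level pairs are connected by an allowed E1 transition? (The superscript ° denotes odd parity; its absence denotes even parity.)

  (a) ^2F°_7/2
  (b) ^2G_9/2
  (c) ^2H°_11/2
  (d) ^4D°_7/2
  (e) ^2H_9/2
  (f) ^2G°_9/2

(a)–(b): allowed.
(a)–(c): forbidden (parity, ΔL, ΔJ).
(a)–(d): forbidden (parity, ΔS).
(a)–(e): forbidden (ΔL).
(a)–(f): forbidden (parity).
(b)–(c): allowed.
(b)–(d): forbidden (ΔS, ΔL).
(b)–(e): forbidden (parity).
(b)–(f): allowed.
(c)–(d): forbidden (parity, ΔS, ΔL, ΔJ).
(c)–(e): allowed.
(c)–(f): forbidden (parity).
(d)–(e): forbidden (ΔS, ΔL).
(d)–(f): forbidden (parity, ΔS, ΔL).
(e)–(f): allowed.
Allowed pairs: 5 of 15.

5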